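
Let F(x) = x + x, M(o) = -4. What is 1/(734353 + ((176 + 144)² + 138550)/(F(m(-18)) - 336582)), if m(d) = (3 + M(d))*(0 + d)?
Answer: 168273/123571661894 ≈ 1.3617e-6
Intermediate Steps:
m(d) = -d (m(d) = (3 - 4)*(0 + d) = -d)
F(x) = 2*x
1/(734353 + ((176 + 144)² + 138550)/(F(m(-18)) - 336582)) = 1/(734353 + ((176 + 144)² + 138550)/(2*(-1*(-18)) - 336582)) = 1/(734353 + (320² + 138550)/(2*18 - 336582)) = 1/(734353 + (102400 + 138550)/(36 - 336582)) = 1/(734353 + 240950/(-336546)) = 1/(734353 + 240950*(-1/336546)) = 1/(734353 - 120475/168273) = 1/(123571661894/168273) = 168273/123571661894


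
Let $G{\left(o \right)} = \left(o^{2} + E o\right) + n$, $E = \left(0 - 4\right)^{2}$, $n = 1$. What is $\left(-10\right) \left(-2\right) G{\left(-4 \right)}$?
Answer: $-940$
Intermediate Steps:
$E = 16$ ($E = \left(-4\right)^{2} = 16$)
$G{\left(o \right)} = 1 + o^{2} + 16 o$ ($G{\left(o \right)} = \left(o^{2} + 16 o\right) + 1 = 1 + o^{2} + 16 o$)
$\left(-10\right) \left(-2\right) G{\left(-4 \right)} = \left(-10\right) \left(-2\right) \left(1 + \left(-4\right)^{2} + 16 \left(-4\right)\right) = 20 \left(1 + 16 - 64\right) = 20 \left(-47\right) = -940$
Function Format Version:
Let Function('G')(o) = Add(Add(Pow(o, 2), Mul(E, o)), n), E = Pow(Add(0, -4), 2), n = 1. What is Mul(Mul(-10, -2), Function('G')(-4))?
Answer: -940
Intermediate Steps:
E = 16 (E = Pow(-4, 2) = 16)
Function('G')(o) = Add(1, Pow(o, 2), Mul(16, o)) (Function('G')(o) = Add(Add(Pow(o, 2), Mul(16, o)), 1) = Add(1, Pow(o, 2), Mul(16, o)))
Mul(Mul(-10, -2), Function('G')(-4)) = Mul(Mul(-10, -2), Add(1, Pow(-4, 2), Mul(16, -4))) = Mul(20, Add(1, 16, -64)) = Mul(20, -47) = -940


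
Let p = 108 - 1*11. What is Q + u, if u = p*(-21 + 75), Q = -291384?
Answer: -286146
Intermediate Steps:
p = 97 (p = 108 - 11 = 97)
u = 5238 (u = 97*(-21 + 75) = 97*54 = 5238)
Q + u = -291384 + 5238 = -286146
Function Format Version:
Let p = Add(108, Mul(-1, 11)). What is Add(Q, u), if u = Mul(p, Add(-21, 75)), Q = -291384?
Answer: -286146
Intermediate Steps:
p = 97 (p = Add(108, -11) = 97)
u = 5238 (u = Mul(97, Add(-21, 75)) = Mul(97, 54) = 5238)
Add(Q, u) = Add(-291384, 5238) = -286146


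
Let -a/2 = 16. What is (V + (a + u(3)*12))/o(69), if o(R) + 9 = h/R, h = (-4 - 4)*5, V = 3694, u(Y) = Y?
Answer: -255162/661 ≈ -386.02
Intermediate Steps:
a = -32 (a = -2*16 = -32)
h = -40 (h = -8*5 = -40)
o(R) = -9 - 40/R
(V + (a + u(3)*12))/o(69) = (3694 + (-32 + 3*12))/(-9 - 40/69) = (3694 + (-32 + 36))/(-9 - 40*1/69) = (3694 + 4)/(-9 - 40/69) = 3698/(-661/69) = 3698*(-69/661) = -255162/661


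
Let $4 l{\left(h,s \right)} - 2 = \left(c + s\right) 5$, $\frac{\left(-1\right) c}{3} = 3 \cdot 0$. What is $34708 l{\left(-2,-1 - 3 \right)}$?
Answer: $-156186$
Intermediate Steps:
$c = 0$ ($c = - 3 \cdot 3 \cdot 0 = \left(-3\right) 0 = 0$)
$l{\left(h,s \right)} = \frac{1}{2} + \frac{5 s}{4}$ ($l{\left(h,s \right)} = \frac{1}{2} + \frac{\left(0 + s\right) 5}{4} = \frac{1}{2} + \frac{s 5}{4} = \frac{1}{2} + \frac{5 s}{4}$)
$34708 l{\left(-2,-1 - 3 \right)} = 34708 \left(\frac{1}{2} + \frac{5 \left(-1 - 3\right)}{4}\right) = 34708 \left(\frac{1}{2} + \frac{5}{4} \left(-4\right)\right) = 34708 \left(\frac{1}{2} - 5\right) = 34708 \left(- \frac{9}{2}\right) = -156186$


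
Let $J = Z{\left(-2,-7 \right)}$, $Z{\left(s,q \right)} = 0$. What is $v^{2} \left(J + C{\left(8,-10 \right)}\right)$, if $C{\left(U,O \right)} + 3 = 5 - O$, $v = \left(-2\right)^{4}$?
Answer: $3072$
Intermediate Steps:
$v = 16$
$C{\left(U,O \right)} = 2 - O$ ($C{\left(U,O \right)} = -3 - \left(-5 + O\right) = 2 - O$)
$J = 0$
$v^{2} \left(J + C{\left(8,-10 \right)}\right) = 16^{2} \left(0 + \left(2 - -10\right)\right) = 256 \left(0 + \left(2 + 10\right)\right) = 256 \left(0 + 12\right) = 256 \cdot 12 = 3072$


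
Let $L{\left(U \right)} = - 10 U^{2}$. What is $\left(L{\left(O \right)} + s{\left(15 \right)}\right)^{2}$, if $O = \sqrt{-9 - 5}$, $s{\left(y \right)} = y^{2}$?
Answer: $133225$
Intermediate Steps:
$O = i \sqrt{14}$ ($O = \sqrt{-14} = i \sqrt{14} \approx 3.7417 i$)
$\left(L{\left(O \right)} + s{\left(15 \right)}\right)^{2} = \left(- 10 \left(i \sqrt{14}\right)^{2} + 15^{2}\right)^{2} = \left(\left(-10\right) \left(-14\right) + 225\right)^{2} = \left(140 + 225\right)^{2} = 365^{2} = 133225$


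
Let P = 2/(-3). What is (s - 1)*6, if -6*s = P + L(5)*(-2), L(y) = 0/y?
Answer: -16/3 ≈ -5.3333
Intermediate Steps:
P = -⅔ (P = 2*(-⅓) = -⅔ ≈ -0.66667)
L(y) = 0
s = ⅑ (s = -(-⅔ + 0*(-2))/6 = -(-⅔ + 0)/6 = -⅙*(-⅔) = ⅑ ≈ 0.11111)
(s - 1)*6 = (⅑ - 1)*6 = -8/9*6 = -16/3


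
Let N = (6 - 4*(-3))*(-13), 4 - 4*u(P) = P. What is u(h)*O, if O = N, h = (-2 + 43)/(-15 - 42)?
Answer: -10491/38 ≈ -276.08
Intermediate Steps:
h = -41/57 (h = 41/(-57) = 41*(-1/57) = -41/57 ≈ -0.71930)
u(P) = 1 - P/4
N = -234 (N = (6 + 12)*(-13) = 18*(-13) = -234)
O = -234
u(h)*O = (1 - ¼*(-41/57))*(-234) = (1 + 41/228)*(-234) = (269/228)*(-234) = -10491/38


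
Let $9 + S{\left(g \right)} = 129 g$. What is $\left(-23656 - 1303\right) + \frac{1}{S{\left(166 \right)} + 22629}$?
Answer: $- \frac{1099044605}{44034} \approx -24959.0$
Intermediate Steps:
$S{\left(g \right)} = -9 + 129 g$
$\left(-23656 - 1303\right) + \frac{1}{S{\left(166 \right)} + 22629} = \left(-23656 - 1303\right) + \frac{1}{\left(-9 + 129 \cdot 166\right) + 22629} = -24959 + \frac{1}{\left(-9 + 21414\right) + 22629} = -24959 + \frac{1}{21405 + 22629} = -24959 + \frac{1}{44034} = - \frac{1099044605}{44034}$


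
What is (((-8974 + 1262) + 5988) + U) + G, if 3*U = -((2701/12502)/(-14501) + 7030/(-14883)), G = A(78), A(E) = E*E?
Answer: 35293225948857323/8094484272798 ≈ 4360.2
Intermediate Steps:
A(E) = E²
G = 6084 (G = 78² = 6084)
U = 1274519458043/8094484272798 (U = (-((2701/12502)/(-14501) + 7030/(-14883)))/3 = (-((2701*(1/12502))*(-1/14501) + 7030*(-1/14883)))/3 = (-((2701/12502)*(-1/14501) - 7030/14883))/3 = (-(-2701/181291502 - 7030/14883))/3 = (-1*(-1274519458043/2698161424266))/3 = (⅓)*(1274519458043/2698161424266) = 1274519458043/8094484272798 ≈ 0.15746)
(((-8974 + 1262) + 5988) + U) + G = (((-8974 + 1262) + 5988) + 1274519458043/8094484272798) + 6084 = ((-7712 + 5988) + 1274519458043/8094484272798) + 6084 = (-1724 + 1274519458043/8094484272798) + 6084 = -13953616366845709/8094484272798 + 6084 = 35293225948857323/8094484272798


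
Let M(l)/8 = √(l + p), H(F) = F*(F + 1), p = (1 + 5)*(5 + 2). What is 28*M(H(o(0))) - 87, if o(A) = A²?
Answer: -87 + 224*√42 ≈ 1364.7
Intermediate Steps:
p = 42 (p = 6*7 = 42)
H(F) = F*(1 + F)
M(l) = 8*√(42 + l) (M(l) = 8*√(l + 42) = 8*√(42 + l))
28*M(H(o(0))) - 87 = 28*(8*√(42 + 0²*(1 + 0²))) - 87 = 28*(8*√(42 + 0*(1 + 0))) - 87 = 28*(8*√(42 + 0*1)) - 87 = 28*(8*√(42 + 0)) - 87 = 28*(8*√42) - 87 = 224*√42 - 87 = -87 + 224*√42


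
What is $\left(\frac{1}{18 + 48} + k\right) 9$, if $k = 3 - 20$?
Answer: $- \frac{3363}{22} \approx -152.86$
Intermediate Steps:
$k = -17$ ($k = 3 - 20 = -17$)
$\left(\frac{1}{18 + 48} + k\right) 9 = \left(\frac{1}{18 + 48} - 17\right) 9 = \left(\frac{1}{66} - 17\right) 9 = \left(- \frac{1121}{66}\right) 9 = - \frac{3363}{22}$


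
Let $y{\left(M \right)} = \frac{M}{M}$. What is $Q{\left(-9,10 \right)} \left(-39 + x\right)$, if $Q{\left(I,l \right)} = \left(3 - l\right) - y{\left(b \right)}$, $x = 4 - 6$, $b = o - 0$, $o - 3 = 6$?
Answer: $328$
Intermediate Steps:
$o = 9$ ($o = 3 + 6 = 9$)
$b = 9$ ($b = 9 - 0 = 9 + 0 = 9$)
$x = -2$ ($x = 4 - 6 = -2$)
$y{\left(M \right)} = 1$
$Q{\left(I,l \right)} = 2 - l$ ($Q{\left(I,l \right)} = \left(3 - l\right) - 1 = 2 - l$)
$Q{\left(-9,10 \right)} \left(-39 + x\right) = \left(2 - 10\right) \left(-39 - 2\right) = \left(2 - 10\right) \left(-41\right) = \left(-8\right) \left(-41\right) = 328$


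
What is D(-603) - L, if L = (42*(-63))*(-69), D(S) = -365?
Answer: -182939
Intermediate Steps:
L = 182574 (L = -2646*(-69) = 182574)
D(-603) - L = -365 - 1*182574 = -365 - 182574 = -182939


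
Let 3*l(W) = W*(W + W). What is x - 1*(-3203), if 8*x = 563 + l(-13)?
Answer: 78899/24 ≈ 3287.5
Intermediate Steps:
l(W) = 2*W²/3 (l(W) = (W*(W + W))/3 = (W*(2*W))/3 = (2*W²)/3 = 2*W²/3)
x = 2027/24 (x = (563 + (⅔)*(-13)²)/8 = (563 + (⅔)*169)/8 = (563 + 338/3)/8 = (⅛)*(2027/3) = 2027/24 ≈ 84.458)
x - 1*(-3203) = 2027/24 - 1*(-3203) = 2027/24 + 3203 = 78899/24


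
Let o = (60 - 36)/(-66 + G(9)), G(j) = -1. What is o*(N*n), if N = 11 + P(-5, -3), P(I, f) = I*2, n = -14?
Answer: 336/67 ≈ 5.0149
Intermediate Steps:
P(I, f) = 2*I
N = 1 (N = 11 + 2*(-5) = 11 - 10 = 1)
o = -24/67 (o = (60 - 36)/(-66 - 1) = 24/(-67) = 24*(-1/67) = -24/67 ≈ -0.35821)
o*(N*n) = -24*(-14)/67 = -24/67*(-14) = 336/67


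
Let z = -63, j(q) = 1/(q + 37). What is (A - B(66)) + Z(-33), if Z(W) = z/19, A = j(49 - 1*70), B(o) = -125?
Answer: 37011/304 ≈ 121.75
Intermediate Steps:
j(q) = 1/(37 + q)
A = 1/16 (A = 1/(37 + (49 - 1*70)) = 1/(37 + (49 - 70)) = 1/(37 - 21) = 1/16 ≈ 0.062500)
Z(W) = -63/19
(A - B(66)) + Z(-33) = (1/16 - 1*(-125)) - 63/19 = (1/16 + 125) - 63/19 = 2001/16 - 63/19 = 37011/304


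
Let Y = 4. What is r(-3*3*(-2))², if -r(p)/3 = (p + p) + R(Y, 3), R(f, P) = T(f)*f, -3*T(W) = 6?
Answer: 7056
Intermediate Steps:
T(W) = -2 (T(W) = -⅓*6 = -2)
R(f, P) = -2*f
r(p) = 24 - 6*p (r(p) = -3*((p + p) - 2*4) = -3*(2*p - 8) = -3*(-8 + 2*p) = 24 - 6*p)
r(-3*3*(-2))² = (24 - 6*(-3*3)*(-2))² = (24 - (-54)*(-2))² = (24 - 6*18)² = (24 - 108)² = (-84)² = 7056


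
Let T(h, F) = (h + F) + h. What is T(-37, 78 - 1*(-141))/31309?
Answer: 145/31309 ≈ 0.0046313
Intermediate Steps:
T(h, F) = F + 2*h (T(h, F) = (F + h) + h = F + 2*h)
T(-37, 78 - 1*(-141))/31309 = ((78 - 1*(-141)) + 2*(-37))/31309 = ((78 + 141) - 74)*(1/31309) = (219 - 74)*(1/31309) = 145*(1/31309) = 145/31309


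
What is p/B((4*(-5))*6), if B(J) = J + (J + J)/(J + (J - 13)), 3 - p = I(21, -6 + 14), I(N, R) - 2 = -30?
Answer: -7843/30120 ≈ -0.26039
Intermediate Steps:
I(N, R) = -28 (I(N, R) = 2 - 30 = -28)
p = 31 (p = 3 - 1*(-28) = 3 + 28 = 31)
B(J) = J + 2*J/(-13 + 2*J) (B(J) = J + (2*J)/(J + (-13 + J)) = J + (2*J)/(-13 + 2*J) = J + 2*J/(-13 + 2*J))
p/B((4*(-5))*6) = 31/((((4*(-5))*6)*(-11 + 2*((4*(-5))*6))/(-13 + 2*((4*(-5))*6)))) = 31/(((-20*6)*(-11 + 2*(-20*6))/(-13 + 2*(-20*6)))) = 31/((-120*(-11 + 2*(-120))/(-13 + 2*(-120)))) = 31/((-120*(-11 - 240)/(-13 - 240))) = 31/((-120*(-251)/(-253))) = 31/((-120*(-1/253)*(-251))) = 31/(-30120/253) = 31*(-253/30120) = -7843/30120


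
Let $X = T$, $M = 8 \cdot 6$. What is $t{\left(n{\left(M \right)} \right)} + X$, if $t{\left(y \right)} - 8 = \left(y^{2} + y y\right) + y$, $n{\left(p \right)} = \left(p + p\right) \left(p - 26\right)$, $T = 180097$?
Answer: $9103305$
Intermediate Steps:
$M = 48$
$X = 180097$
$n{\left(p \right)} = 2 p \left(-26 + p\right)$
$t{\left(y \right)} = 8 + y + 2 y^{2}$ ($t{\left(y \right)} = 8 + \left(\left(y^{2} + y y\right) + y\right) = 8 + \left(\left(y^{2} + y^{2}\right) + y\right) = 8 + \left(2 y^{2} + y\right) = 8 + \left(y + 2 y^{2}\right) = 8 + y + 2 y^{2}$)
$t{\left(n{\left(M \right)} \right)} + X = \left(8 + 2 \cdot 48 \left(-26 + 48\right) + 2 \left(2 \cdot 48 \left(-26 + 48\right)\right)^{2}\right) + 180097 = \left(8 + 2 \cdot 48 \cdot 22 + 2 \left(2 \cdot 48 \cdot 22\right)^{2}\right) + 180097 = \left(8 + 2112 + 2 \cdot 2112^{2}\right) + 180097 = \left(8 + 2112 + 2 \cdot 4460544\right) + 180097 = \left(8 + 2112 + 8921088\right) + 180097 = 8923208 + 180097 = 9103305$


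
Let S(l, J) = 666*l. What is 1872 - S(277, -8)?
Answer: -182610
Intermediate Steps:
1872 - S(277, -8) = 1872 - 666*277 = 1872 - 1*184482 = 1872 - 184482 = -182610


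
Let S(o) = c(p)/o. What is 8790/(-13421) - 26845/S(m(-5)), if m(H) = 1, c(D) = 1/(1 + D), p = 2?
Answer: -1080869025/13421 ≈ -80536.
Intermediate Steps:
S(o) = 1/(3*o) (S(o) = 1/((1 + 2)*o) = 1/(3*o))
8790/(-13421) - 26845/S(m(-5)) = 8790/(-13421) - 26845/((⅓)/1) = 8790*(-1/13421) - 26845/((⅓)*1) = -8790/13421 - 26845/⅓ = -8790/13421 - 26845*3 = -8790/13421 - 80535 = -1080869025/13421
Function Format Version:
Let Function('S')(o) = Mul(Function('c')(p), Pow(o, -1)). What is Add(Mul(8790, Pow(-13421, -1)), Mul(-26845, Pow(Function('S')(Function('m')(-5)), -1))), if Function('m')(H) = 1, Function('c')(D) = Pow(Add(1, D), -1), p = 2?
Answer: Rational(-1080869025, 13421) ≈ -80536.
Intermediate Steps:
Function('S')(o) = Mul(Rational(1, 3), Pow(o, -1)) (Function('S')(o) = Mul(Pow(Add(1, 2), -1), Pow(o, -1)) = Mul(Pow(3, -1), Pow(o, -1)) = Mul(Rational(1, 3), Pow(o, -1)))
Add(Mul(8790, Pow(-13421, -1)), Mul(-26845, Pow(Function('S')(Function('m')(-5)), -1))) = Add(Mul(8790, Pow(-13421, -1)), Mul(-26845, Pow(Mul(Rational(1, 3), Pow(1, -1)), -1))) = Add(Mul(8790, Rational(-1, 13421)), Mul(-26845, Pow(Mul(Rational(1, 3), 1), -1))) = Add(Rational(-8790, 13421), Mul(-26845, Pow(Rational(1, 3), -1))) = Add(Rational(-8790, 13421), Mul(-26845, 3)) = Add(Rational(-8790, 13421), -80535) = Rational(-1080869025, 13421)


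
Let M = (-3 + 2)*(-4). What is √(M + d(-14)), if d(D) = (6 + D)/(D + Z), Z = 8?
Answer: 4*√3/3 ≈ 2.3094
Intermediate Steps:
d(D) = (6 + D)/(8 + D) (d(D) = (6 + D)/(D + 8) = (6 + D)/(8 + D))
M = 4 (M = -1*(-4) = 4)
√(M + d(-14)) = √(4 + (6 - 14)/(8 - 14)) = √(4 - 8/(-6)) = √(4 - ⅙*(-8)) = √(4 + 4/3) = √(16/3) = 4*√3/3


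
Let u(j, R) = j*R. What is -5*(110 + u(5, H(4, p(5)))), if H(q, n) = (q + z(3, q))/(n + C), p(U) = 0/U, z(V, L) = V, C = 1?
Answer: -725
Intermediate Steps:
p(U) = 0
H(q, n) = (3 + q)/(1 + n) (H(q, n) = (q + 3)/(n + 1) = (3 + q)/(1 + n))
u(j, R) = R*j
-5*(110 + u(5, H(4, p(5)))) = -5*(110 + ((3 + 4)/(1 + 0))*5) = -5*(110 + (7/1)*5) = -5*(110 + (1*7)*5) = -5*(110 + 7*5) = -5*(110 + 35) = -5*145 = -725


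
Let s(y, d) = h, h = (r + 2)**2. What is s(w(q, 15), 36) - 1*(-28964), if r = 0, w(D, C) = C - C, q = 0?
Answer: 28968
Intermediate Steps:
w(D, C) = 0
h = 4 (h = (0 + 2)**2 = 2**2 = 4)
s(y, d) = 4
s(w(q, 15), 36) - 1*(-28964) = 4 - 1*(-28964) = 4 + 28964 = 28968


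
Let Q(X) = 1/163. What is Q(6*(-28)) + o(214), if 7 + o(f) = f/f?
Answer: -977/163 ≈ -5.9939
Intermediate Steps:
Q(X) = 1/163
o(f) = -6 (o(f) = -7 + f/f = -7 + 1 = -6)
Q(6*(-28)) + o(214) = 1/163 - 6 = -977/163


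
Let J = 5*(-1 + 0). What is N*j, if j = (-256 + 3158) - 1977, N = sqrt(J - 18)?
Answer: 925*I*sqrt(23) ≈ 4436.1*I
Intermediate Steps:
J = -5 (J = 5*(-1) = -5)
N = I*sqrt(23) (N = sqrt(-5 - 18) = sqrt(-23) = I*sqrt(23) ≈ 4.7958*I)
j = 925 (j = 2902 - 1977 = 925)
N*j = (I*sqrt(23))*925 = 925*I*sqrt(23)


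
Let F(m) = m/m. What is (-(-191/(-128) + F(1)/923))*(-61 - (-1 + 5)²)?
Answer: 13584417/118144 ≈ 114.98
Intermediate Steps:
F(m) = 1
(-(-191/(-128) + F(1)/923))*(-61 - (-1 + 5)²) = (-(-191/(-128) + 1/923))*(-61 - (-1 + 5)²) = (-(-191*(-1/128) + 1*(1/923)))*(-61 - 1*4²) = (-(191/128 + 1/923))*(-61 - 1*16) = (-1*176421/118144)*(-61 - 16) = -176421/118144*(-77) = 13584417/118144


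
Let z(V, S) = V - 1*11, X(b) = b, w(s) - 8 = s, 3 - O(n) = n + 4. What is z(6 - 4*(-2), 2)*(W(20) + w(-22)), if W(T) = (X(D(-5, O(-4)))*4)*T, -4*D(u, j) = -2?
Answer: 78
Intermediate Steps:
O(n) = -1 - n (O(n) = 3 - (n + 4) = 3 - (4 + n) = 3 + (-4 - n) = -1 - n)
D(u, j) = ½ (D(u, j) = -¼*(-2) = ½)
w(s) = 8 + s
z(V, S) = -11 + V (z(V, S) = V - 11 = -11 + V)
W(T) = 2*T (W(T) = ((½)*4)*T = 2*T)
z(6 - 4*(-2), 2)*(W(20) + w(-22)) = (-11 + (6 - 4*(-2)))*(2*20 + (8 - 22)) = (-11 + (6 + 8))*(40 - 14) = (-11 + 14)*26 = 3*26 = 78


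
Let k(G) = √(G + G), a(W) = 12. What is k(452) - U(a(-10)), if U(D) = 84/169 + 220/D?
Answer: -9547/507 + 2*√226 ≈ 11.236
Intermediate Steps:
k(G) = √2*√G (k(G) = √(2*G) = √2*√G)
U(D) = 84/169 + 220/D (U(D) = 84*(1/169) + 220/D = 84/169 + 220/D)
k(452) - U(a(-10)) = √2*√452 - (84/169 + 220/12) = √2*(2*√113) - (84/169 + 220*(1/12)) = 2*√226 - (84/169 + 55/3) = 2*√226 - 1*9547/507 = 2*√226 - 9547/507 = -9547/507 + 2*√226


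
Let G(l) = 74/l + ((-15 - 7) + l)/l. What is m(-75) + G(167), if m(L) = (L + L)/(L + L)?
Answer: 386/167 ≈ 2.3114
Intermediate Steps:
m(L) = 1 (m(L) = (2*L)/((2*L)) = (2*L)*(1/(2*L)) = 1)
G(l) = 74/l + (-22 + l)/l
m(-75) + G(167) = 1 + (52 + 167)/167 = 1 + (1/167)*219 = 1 + 219/167 = 386/167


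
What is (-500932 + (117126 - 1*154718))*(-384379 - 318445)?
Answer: 378487591776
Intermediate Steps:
(-500932 + (117126 - 1*154718))*(-384379 - 318445) = (-500932 + (117126 - 154718))*(-702824) = (-500932 - 37592)*(-702824) = -538524*(-702824) = 378487591776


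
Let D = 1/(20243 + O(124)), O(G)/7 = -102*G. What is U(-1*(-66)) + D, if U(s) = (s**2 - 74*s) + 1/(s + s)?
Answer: -4759680767/9014676 ≈ -527.99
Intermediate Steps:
O(G) = -714*G (O(G) = 7*(-102*G) = -714*G)
D = -1/68293 (D = 1/(20243 - 714*124) = 1/(20243 - 88536) = 1/(-68293) = -1/68293 ≈ -1.4643e-5)
U(s) = s**2 + 1/(2*s) - 74*s (U(s) = (s**2 - 74*s) + 1/(2*s) = s**2 + 1/(2*s) - 74*s)
U(-1*(-66)) + D = ((-1*(-66))**2 + 1/(2*((-1*(-66)))) - (-74)*(-66)) - 1/68293 = (66**2 + (1/2)/66 - 74*66) - 1/68293 = (4356 + (1/2)*(1/66) - 4884) - 1/68293 = (4356 + 1/132 - 4884) - 1/68293 = -69695/132 - 1/68293 = -4759680767/9014676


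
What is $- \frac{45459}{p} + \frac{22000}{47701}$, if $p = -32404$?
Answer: $\frac{2881327759}{1545703204} \approx 1.8641$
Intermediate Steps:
$- \frac{45459}{p} + \frac{22000}{47701} = - \frac{45459}{-32404} + \frac{22000}{47701} = \left(-45459\right) \left(- \frac{1}{32404}\right) + 22000 \cdot \frac{1}{47701} = \frac{45459}{32404} + \frac{22000}{47701} = \frac{2881327759}{1545703204}$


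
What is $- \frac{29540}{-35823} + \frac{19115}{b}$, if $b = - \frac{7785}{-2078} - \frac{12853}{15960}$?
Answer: $\frac{11356376647088620}{1747088892159} \approx 6500.2$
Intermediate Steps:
$b = \frac{48770033}{16582440}$ ($b = \left(-7785\right) \left(- \frac{1}{2078}\right) - \frac{12853}{15960} = \frac{7785}{2078} - \frac{12853}{15960} = \frac{48770033}{16582440} \approx 2.9411$)
$- \frac{29540}{-35823} + \frac{19115}{b} = - \frac{29540}{-35823} + \frac{19115}{\frac{48770033}{16582440}} = \left(-29540\right) \left(- \frac{1}{35823}\right) + 19115 \cdot \frac{16582440}{48770033} = \frac{29540}{35823} + \frac{316973340600}{48770033} = \frac{11356376647088620}{1747088892159}$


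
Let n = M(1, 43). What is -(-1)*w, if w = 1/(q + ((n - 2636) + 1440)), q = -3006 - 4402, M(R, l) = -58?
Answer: -1/8662 ≈ -0.00011545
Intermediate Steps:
n = -58
q = -7408
w = -1/8662 (w = 1/(-7408 + ((-58 - 2636) + 1440)) = 1/(-7408 + (-2694 + 1440)) = 1/(-7408 - 1254) = 1/(-8662) = -1/8662 ≈ -0.00011545)
-(-1)*w = -(-1)*(-1)/8662 = -1*1/8662 = -1/8662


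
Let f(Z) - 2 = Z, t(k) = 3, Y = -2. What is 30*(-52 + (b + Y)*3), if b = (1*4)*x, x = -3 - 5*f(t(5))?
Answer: -11820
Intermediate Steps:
f(Z) = 2 + Z
x = -28 (x = -3 - 5*(2 + 3) = -3 - 5*5 = -3 - 25 = -28)
b = -112 (b = (1*4)*(-28) = 4*(-28) = -112)
30*(-52 + (b + Y)*3) = 30*(-52 + (-112 - 2)*3) = 30*(-52 - 114*3) = 30*(-52 - 342) = 30*(-394) = -11820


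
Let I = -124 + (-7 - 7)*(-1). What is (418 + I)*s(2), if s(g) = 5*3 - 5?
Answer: 3080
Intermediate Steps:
s(g) = 10 (s(g) = 15 - 5 = 10)
I = -110 (I = -124 - 14*(-1) = -124 + 14 = -110)
(418 + I)*s(2) = (418 - 110)*10 = 308*10 = 3080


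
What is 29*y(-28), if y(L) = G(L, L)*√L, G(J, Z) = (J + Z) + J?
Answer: -4872*I*√7 ≈ -12890.0*I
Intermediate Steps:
G(J, Z) = Z + 2*J
y(L) = 3*L^(3/2) (y(L) = (L + 2*L)*√L = (3*L)*√L = 3*L^(3/2))
29*y(-28) = 29*(3*(-28)^(3/2)) = 29*(3*(-56*I*√7)) = 29*(-168*I*√7) = -4872*I*√7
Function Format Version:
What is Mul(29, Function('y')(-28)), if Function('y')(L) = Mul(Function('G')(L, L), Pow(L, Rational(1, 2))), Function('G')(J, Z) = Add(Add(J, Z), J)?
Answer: Mul(-4872, I, Pow(7, Rational(1, 2))) ≈ Mul(-12890., I)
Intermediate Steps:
Function('G')(J, Z) = Add(Z, Mul(2, J))
Function('y')(L) = Mul(3, Pow(L, Rational(3, 2))) (Function('y')(L) = Mul(Add(L, Mul(2, L)), Pow(L, Rational(1, 2))) = Mul(Mul(3, L), Pow(L, Rational(1, 2))) = Mul(3, Pow(L, Rational(3, 2))))
Mul(29, Function('y')(-28)) = Mul(29, Mul(3, Pow(-28, Rational(3, 2)))) = Mul(29, Mul(3, Mul(-56, I, Pow(7, Rational(1, 2))))) = Mul(29, Mul(-168, I, Pow(7, Rational(1, 2)))) = Mul(-4872, I, Pow(7, Rational(1, 2)))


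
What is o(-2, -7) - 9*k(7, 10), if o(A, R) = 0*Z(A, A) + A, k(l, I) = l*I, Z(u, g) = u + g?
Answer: -632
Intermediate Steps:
Z(u, g) = g + u
k(l, I) = I*l
o(A, R) = A (o(A, R) = 0*(A + A) + A = 0*(2*A) + A = 0 + A = A)
o(-2, -7) - 9*k(7, 10) = -2 - 90*7 = -2 - 9*70 = -2 - 630 = -632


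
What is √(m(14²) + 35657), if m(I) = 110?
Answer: √35767 ≈ 189.12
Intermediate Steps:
√(m(14²) + 35657) = √(110 + 35657) = √35767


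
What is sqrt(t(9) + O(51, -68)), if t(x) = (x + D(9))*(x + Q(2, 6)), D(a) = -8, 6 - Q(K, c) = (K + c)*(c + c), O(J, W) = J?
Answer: I*sqrt(30) ≈ 5.4772*I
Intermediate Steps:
Q(K, c) = 6 - 2*c*(K + c) (Q(K, c) = 6 - (K + c)*(c + c) = 6 - (K + c)*2*c = 6 - 2*c*(K + c))
t(x) = (-90 + x)*(-8 + x) (t(x) = (x - 8)*(x + (6 - 2*6**2 - 2*2*6)) = (-8 + x)*(x + (6 - 2*36 - 24)) = (-8 + x)*(x + (6 - 72 - 24)) = (-8 + x)*(x - 90) = (-8 + x)*(-90 + x) = (-90 + x)*(-8 + x))
sqrt(t(9) + O(51, -68)) = sqrt((720 + 9**2 - 98*9) + 51) = sqrt((720 + 81 - 882) + 51) = sqrt(-81 + 51) = sqrt(-30) = I*sqrt(30)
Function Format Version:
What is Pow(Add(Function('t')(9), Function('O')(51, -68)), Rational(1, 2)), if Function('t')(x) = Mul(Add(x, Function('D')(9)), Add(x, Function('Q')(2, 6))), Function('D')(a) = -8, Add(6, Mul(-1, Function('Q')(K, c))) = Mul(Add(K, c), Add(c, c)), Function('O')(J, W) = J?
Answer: Mul(I, Pow(30, Rational(1, 2))) ≈ Mul(5.4772, I)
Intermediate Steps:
Function('Q')(K, c) = Add(6, Mul(-2, c, Add(K, c))) (Function('Q')(K, c) = Add(6, Mul(-1, Mul(Add(K, c), Add(c, c)))) = Add(6, Mul(-1, Mul(Add(K, c), Mul(2, c)))) = Add(6, Mul(-1, Mul(2, c, Add(K, c)))) = Add(6, Mul(-2, c, Add(K, c))))
Function('t')(x) = Mul(Add(-90, x), Add(-8, x)) (Function('t')(x) = Mul(Add(x, -8), Add(x, Add(6, Mul(-2, Pow(6, 2)), Mul(-2, 2, 6)))) = Mul(Add(-8, x), Add(x, Add(6, Mul(-2, 36), -24))) = Mul(Add(-8, x), Add(x, Add(6, -72, -24))) = Mul(Add(-8, x), Add(x, -90)) = Mul(Add(-8, x), Add(-90, x)) = Mul(Add(-90, x), Add(-8, x)))
Pow(Add(Function('t')(9), Function('O')(51, -68)), Rational(1, 2)) = Pow(Add(Add(720, Pow(9, 2), Mul(-98, 9)), 51), Rational(1, 2)) = Pow(Add(Add(720, 81, -882), 51), Rational(1, 2)) = Pow(Add(-81, 51), Rational(1, 2)) = Pow(-30, Rational(1, 2)) = Mul(I, Pow(30, Rational(1, 2)))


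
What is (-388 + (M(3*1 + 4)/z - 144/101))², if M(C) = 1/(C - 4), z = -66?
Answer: 60650405138569/399920004 ≈ 1.5166e+5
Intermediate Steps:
M(C) = 1/(-4 + C)
(-388 + (M(3*1 + 4)/z - 144/101))² = (-388 + (1/((-4 + (3*1 + 4))*(-66)) - 144/101))² = (-388 + (-1/66/(-4 + (3 + 4)) - 144*1/101))² = (-388 + (-1/66/(-4 + 7) - 144/101))² = (-388 + (-1/66/3 - 144/101))² = (-388 + ((⅓)*(-1/66) - 144/101))² = (-388 + (-1/198 - 144/101))² = (-388 - 28613/19998)² = (-7787837/19998)² = 60650405138569/399920004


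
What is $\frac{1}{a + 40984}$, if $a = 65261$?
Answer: $\frac{1}{106245} \approx 9.4122 \cdot 10^{-6}$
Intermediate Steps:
$\frac{1}{a + 40984} = \frac{1}{65261 + 40984} = \frac{1}{106245}$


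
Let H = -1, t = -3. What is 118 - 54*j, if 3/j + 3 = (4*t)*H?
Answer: 100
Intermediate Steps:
j = ⅓ (j = 3/(-3 + (4*(-3))*(-1)) = 3/(-3 - 12*(-1)) = 3/(-3 + 12) = 3/9 = 3*(⅑) = ⅓ ≈ 0.33333)
118 - 54*j = 118 - 54*⅓ = 118 - 18 = 100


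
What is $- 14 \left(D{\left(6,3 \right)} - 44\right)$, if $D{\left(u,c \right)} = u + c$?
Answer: $490$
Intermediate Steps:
$D{\left(u,c \right)} = c + u$
$- 14 \left(D{\left(6,3 \right)} - 44\right) = - 14 \left(\left(3 + 6\right) - 44\right) = - 14 \left(9 - 44\right) = \left(-14\right) \left(-35\right) = 490$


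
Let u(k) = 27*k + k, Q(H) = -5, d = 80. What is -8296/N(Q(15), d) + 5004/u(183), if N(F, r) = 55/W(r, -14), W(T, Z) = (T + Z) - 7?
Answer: -208978193/23485 ≈ -8898.4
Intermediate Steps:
W(T, Z) = -7 + T + Z
N(F, r) = 55/(-21 + r) (N(F, r) = 55/(-7 + r - 14) = 55/(-21 + r))
u(k) = 28*k
-8296/N(Q(15), d) + 5004/u(183) = -8296/(55/(-21 + 80)) + 5004/((28*183)) = -8296/(55/59) + 5004/5124 = -8296/(55*(1/59)) + 5004*(1/5124) = -8296/55/59 + 417/427 = -8296*59/55 + 417/427 = -489464/55 + 417/427 = -208978193/23485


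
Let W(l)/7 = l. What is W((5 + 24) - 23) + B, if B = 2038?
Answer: 2080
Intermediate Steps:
W(l) = 7*l
W((5 + 24) - 23) + B = 7*((5 + 24) - 23) + 2038 = 7*(29 - 23) + 2038 = 7*6 + 2038 = 42 + 2038 = 2080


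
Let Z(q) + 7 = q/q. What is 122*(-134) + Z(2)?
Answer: -16354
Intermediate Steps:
Z(q) = -6 (Z(q) = -7 + q/q = -7 + 1 = -6)
122*(-134) + Z(2) = 122*(-134) - 6 = -16348 - 6 = -16354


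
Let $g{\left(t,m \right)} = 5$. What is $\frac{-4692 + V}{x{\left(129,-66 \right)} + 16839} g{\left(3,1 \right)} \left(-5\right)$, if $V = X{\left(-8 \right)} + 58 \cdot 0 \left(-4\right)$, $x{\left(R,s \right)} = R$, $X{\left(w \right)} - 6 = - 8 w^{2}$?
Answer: $\frac{64975}{8484} \approx 7.6585$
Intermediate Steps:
$X{\left(w \right)} = 6 - 8 w^{2}$
$V = -506$ ($V = \left(6 - 8 \left(-8\right)^{2}\right) + 58 \cdot 0 \left(-4\right) = \left(6 - 512\right) + 58 \cdot 0 = \left(6 - 512\right) + 0 = -506 + 0 = -506$)
$\frac{-4692 + V}{x{\left(129,-66 \right)} + 16839} g{\left(3,1 \right)} \left(-5\right) = \frac{-4692 - 506}{129 + 16839} \cdot 5 \left(-5\right) = - \frac{5198}{16968} \left(-25\right) = \left(-5198\right) \frac{1}{16968} \left(-25\right) = \left(- \frac{2599}{8484}\right) \left(-25\right) = \frac{64975}{8484}$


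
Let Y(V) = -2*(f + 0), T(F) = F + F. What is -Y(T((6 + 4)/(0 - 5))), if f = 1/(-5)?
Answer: -⅖ ≈ -0.40000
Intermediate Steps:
T(F) = 2*F
f = -⅕ ≈ -0.20000
Y(V) = ⅖ (Y(V) = -2*(-⅕ + 0) = -2*(-⅕) = ⅖)
-Y(T((6 + 4)/(0 - 5))) = -1*⅖ = -⅖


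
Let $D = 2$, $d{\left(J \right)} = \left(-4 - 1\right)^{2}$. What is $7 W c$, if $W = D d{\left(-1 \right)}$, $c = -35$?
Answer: $-12250$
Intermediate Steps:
$d{\left(J \right)} = 25$ ($d{\left(J \right)} = \left(-5\right)^{2} = 25$)
$W = 50$ ($W = 2 \cdot 25 = 50$)
$7 W c = 7 \cdot 50 \left(-35\right) = 350 \left(-35\right) = -12250$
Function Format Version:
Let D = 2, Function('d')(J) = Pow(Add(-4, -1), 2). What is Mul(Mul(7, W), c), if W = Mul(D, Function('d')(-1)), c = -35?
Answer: -12250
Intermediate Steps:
Function('d')(J) = 25 (Function('d')(J) = Pow(-5, 2) = 25)
W = 50 (W = Mul(2, 25) = 50)
Mul(Mul(7, W), c) = Mul(Mul(7, 50), -35) = Mul(350, -35) = -12250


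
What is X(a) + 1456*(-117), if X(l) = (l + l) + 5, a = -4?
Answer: -170355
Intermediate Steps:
X(l) = 5 + 2*l (X(l) = 2*l + 5 = 5 + 2*l)
X(a) + 1456*(-117) = (5 + 2*(-4)) + 1456*(-117) = (5 - 8) - 170352 = -3 - 170352 = -170355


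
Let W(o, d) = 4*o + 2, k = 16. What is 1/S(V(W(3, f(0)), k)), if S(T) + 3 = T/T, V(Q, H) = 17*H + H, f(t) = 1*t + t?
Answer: -½ ≈ -0.50000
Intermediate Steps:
f(t) = 2*t (f(t) = t + t = 2*t)
W(o, d) = 2 + 4*o
V(Q, H) = 18*H
S(T) = -2 (S(T) = -3 + T/T = -3 + 1 = -2)
1/S(V(W(3, f(0)), k)) = 1/(-2) = -½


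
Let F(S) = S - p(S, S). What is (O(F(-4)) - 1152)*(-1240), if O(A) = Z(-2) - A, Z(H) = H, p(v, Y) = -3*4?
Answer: 1440880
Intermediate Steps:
p(v, Y) = -12
F(S) = 12 + S (F(S) = S - 1*(-12) = S + 12 = 12 + S)
O(A) = -2 - A
(O(F(-4)) - 1152)*(-1240) = ((-2 - (12 - 4)) - 1152)*(-1240) = ((-2 - 1*8) - 1152)*(-1240) = ((-2 - 8) - 1152)*(-1240) = (-10 - 1152)*(-1240) = -1162*(-1240) = 1440880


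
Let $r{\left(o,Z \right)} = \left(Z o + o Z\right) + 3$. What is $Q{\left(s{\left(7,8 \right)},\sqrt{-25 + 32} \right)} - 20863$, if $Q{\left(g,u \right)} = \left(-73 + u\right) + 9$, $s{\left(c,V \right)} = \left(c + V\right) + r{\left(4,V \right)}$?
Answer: $-20927 + \sqrt{7} \approx -20924.0$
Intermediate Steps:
$r{\left(o,Z \right)} = 3 + 2 Z o$ ($r{\left(o,Z \right)} = \left(Z o + Z o\right) + 3 = 2 Z o + 3 = 3 + 2 Z o$)
$s{\left(c,V \right)} = 3 + c + 9 V$ ($s{\left(c,V \right)} = \left(c + V\right) + \left(3 + 2 V 4\right) = \left(V + c\right) + \left(3 + 8 V\right) = 3 + c + 9 V$)
$Q{\left(g,u \right)} = -64 + u$
$Q{\left(s{\left(7,8 \right)},\sqrt{-25 + 32} \right)} - 20863 = \left(-64 + \sqrt{-25 + 32}\right) - 20863 = \left(-64 + \sqrt{7}\right) - 20863 = -20927 + \sqrt{7}$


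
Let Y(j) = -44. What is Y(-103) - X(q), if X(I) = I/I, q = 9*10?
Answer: -45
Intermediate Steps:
q = 90
X(I) = 1
Y(-103) - X(q) = -44 - 1*1 = -44 - 1 = -45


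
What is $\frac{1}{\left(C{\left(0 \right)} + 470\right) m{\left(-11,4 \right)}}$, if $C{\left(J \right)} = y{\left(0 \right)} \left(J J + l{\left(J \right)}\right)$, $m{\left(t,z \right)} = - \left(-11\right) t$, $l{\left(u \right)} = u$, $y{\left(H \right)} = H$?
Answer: $- \frac{1}{56870} \approx -1.7584 \cdot 10^{-5}$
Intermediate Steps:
$m{\left(t,z \right)} = 11 t$
$C{\left(J \right)} = 0$ ($C{\left(J \right)} = 0 \left(J J + J\right) = 0 \left(J^{2} + J\right) = 0 \left(J + J^{2}\right) = 0$)
$\frac{1}{\left(C{\left(0 \right)} + 470\right) m{\left(-11,4 \right)}} = \frac{1}{\left(0 + 470\right) 11 \left(-11\right)} = \frac{1}{470 \left(-121\right)} = \frac{1}{-56870} = - \frac{1}{56870}$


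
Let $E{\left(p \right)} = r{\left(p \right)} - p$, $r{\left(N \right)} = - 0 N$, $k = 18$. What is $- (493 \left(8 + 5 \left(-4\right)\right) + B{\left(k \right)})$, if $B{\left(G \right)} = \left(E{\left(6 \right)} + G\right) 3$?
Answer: $5880$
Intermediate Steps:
$r{\left(N \right)} = 0$ ($r{\left(N \right)} = \left(-1\right) 0 = 0$)
$E{\left(p \right)} = - p$ ($E{\left(p \right)} = 0 - p = - p$)
$B{\left(G \right)} = -18 + 3 G$ ($B{\left(G \right)} = \left(\left(-1\right) 6 + G\right) 3 = \left(-6 + G\right) 3 = -18 + 3 G$)
$- (493 \left(8 + 5 \left(-4\right)\right) + B{\left(k \right)}) = - (493 \left(8 + 5 \left(-4\right)\right) + \left(-18 + 3 \cdot 18\right)) = - (493 \left(8 - 20\right) + \left(-18 + 54\right)) = - (493 \left(-12\right) + 36) = - (-5916 + 36) = \left(-1\right) \left(-5880\right) = 5880$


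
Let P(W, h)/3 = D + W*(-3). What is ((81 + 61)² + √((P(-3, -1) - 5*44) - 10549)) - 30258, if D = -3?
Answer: -10094 + I*√10751 ≈ -10094.0 + 103.69*I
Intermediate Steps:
P(W, h) = -9 - 9*W (P(W, h) = 3*(-3 + W*(-3)) = 3*(-3 - 3*W) = -9 - 9*W)
((81 + 61)² + √((P(-3, -1) - 5*44) - 10549)) - 30258 = ((81 + 61)² + √(((-9 - 9*(-3)) - 5*44) - 10549)) - 30258 = (142² + √(((-9 + 27) - 220) - 10549)) - 30258 = (20164 + √((18 - 220) - 10549)) - 30258 = (20164 + √(-202 - 10549)) - 30258 = (20164 + √(-10751)) - 30258 = (20164 + I*√10751) - 30258 = -10094 + I*√10751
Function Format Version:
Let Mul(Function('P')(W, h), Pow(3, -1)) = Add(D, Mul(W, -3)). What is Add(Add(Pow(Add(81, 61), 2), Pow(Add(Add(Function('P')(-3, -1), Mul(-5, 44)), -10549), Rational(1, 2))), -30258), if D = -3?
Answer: Add(-10094, Mul(I, Pow(10751, Rational(1, 2)))) ≈ Add(-10094., Mul(103.69, I))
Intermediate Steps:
Function('P')(W, h) = Add(-9, Mul(-9, W)) (Function('P')(W, h) = Mul(3, Add(-3, Mul(W, -3))) = Mul(3, Add(-3, Mul(-3, W))) = Add(-9, Mul(-9, W)))
Add(Add(Pow(Add(81, 61), 2), Pow(Add(Add(Function('P')(-3, -1), Mul(-5, 44)), -10549), Rational(1, 2))), -30258) = Add(Add(Pow(Add(81, 61), 2), Pow(Add(Add(Add(-9, Mul(-9, -3)), Mul(-5, 44)), -10549), Rational(1, 2))), -30258) = Add(Add(Pow(142, 2), Pow(Add(Add(Add(-9, 27), -220), -10549), Rational(1, 2))), -30258) = Add(Add(20164, Pow(Add(Add(18, -220), -10549), Rational(1, 2))), -30258) = Add(Add(20164, Pow(Add(-202, -10549), Rational(1, 2))), -30258) = Add(Add(20164, Pow(-10751, Rational(1, 2))), -30258) = Add(Add(20164, Mul(I, Pow(10751, Rational(1, 2)))), -30258) = Add(-10094, Mul(I, Pow(10751, Rational(1, 2))))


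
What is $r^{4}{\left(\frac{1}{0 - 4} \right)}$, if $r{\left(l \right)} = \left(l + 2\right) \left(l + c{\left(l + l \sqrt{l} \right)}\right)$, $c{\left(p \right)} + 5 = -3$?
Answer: $\frac{2847396321}{65536} \approx 43448.0$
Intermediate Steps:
$c{\left(p \right)} = -8$ ($c{\left(p \right)} = -5 - 3 = -8$)
$r{\left(l \right)} = \left(-8 + l\right) \left(2 + l\right)$ ($r{\left(l \right)} = \left(l + 2\right) \left(l - 8\right) = \left(2 + l\right) \left(-8 + l\right) = \left(-8 + l\right) \left(2 + l\right)$)
$r^{4}{\left(\frac{1}{0 - 4} \right)} = \left(-16 + \left(\frac{1}{0 - 4}\right)^{2} - \frac{6}{0 - 4}\right)^{4} = \left(-16 + \left(\frac{1}{-4}\right)^{2} - \frac{6}{-4}\right)^{4} = \left(-16 + \left(- \frac{1}{4}\right)^{2} - - \frac{3}{2}\right)^{4} = \left(-16 + \frac{1}{16} + \frac{3}{2}\right)^{4} = \left(- \frac{231}{16}\right)^{4} = \frac{2847396321}{65536}$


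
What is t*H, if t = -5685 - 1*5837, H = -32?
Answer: 368704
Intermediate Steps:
t = -11522 (t = -5685 - 5837 = -11522)
t*H = -11522*(-32) = 368704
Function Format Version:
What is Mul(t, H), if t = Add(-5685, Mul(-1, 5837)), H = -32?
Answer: 368704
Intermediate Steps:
t = -11522 (t = Add(-5685, -5837) = -11522)
Mul(t, H) = Mul(-11522, -32) = 368704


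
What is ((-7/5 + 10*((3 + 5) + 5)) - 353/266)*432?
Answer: 36562968/665 ≈ 54982.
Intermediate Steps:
((-7/5 + 10*((3 + 5) + 5)) - 353/266)*432 = ((-7*1/5 + 10*(8 + 5)) - 353*1/266)*432 = ((-7/5 + 10*13) - 353/266)*432 = ((-7/5 + 130) - 353/266)*432 = (643/5 - 353/266)*432 = (169273/1330)*432 = 36562968/665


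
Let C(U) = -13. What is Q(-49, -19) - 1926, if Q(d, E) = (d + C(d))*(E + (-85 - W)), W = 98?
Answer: 10598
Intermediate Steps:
Q(d, E) = (-183 + E)*(-13 + d) (Q(d, E) = (d - 13)*(E + (-85 - 1*98)) = (-13 + d)*(E + (-85 - 98)) = (-13 + d)*(E - 183) = (-13 + d)*(-183 + E) = (-183 + E)*(-13 + d))
Q(-49, -19) - 1926 = (2379 - 183*(-49) - 13*(-19) - 19*(-49)) - 1926 = (2379 + 8967 + 247 + 931) - 1926 = 12524 - 1926 = 10598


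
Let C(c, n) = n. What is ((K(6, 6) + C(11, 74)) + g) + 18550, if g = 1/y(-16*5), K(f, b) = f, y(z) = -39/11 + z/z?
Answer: 521629/28 ≈ 18630.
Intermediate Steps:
y(z) = -28/11 (y(z) = -39*1/11 + 1 = -39/11 + 1 = -28/11)
g = -11/28 (g = 1/(-28/11) = -11/28 ≈ -0.39286)
((K(6, 6) + C(11, 74)) + g) + 18550 = ((6 + 74) - 11/28) + 18550 = (80 - 11/28) + 18550 = 2229/28 + 18550 = 521629/28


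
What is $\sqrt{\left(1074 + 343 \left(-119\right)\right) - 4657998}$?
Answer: $i \sqrt{4697741} \approx 2167.4 i$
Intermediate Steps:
$\sqrt{\left(1074 + 343 \left(-119\right)\right) - 4657998} = \sqrt{\left(1074 - 40817\right) - 4657998} = \sqrt{-39743 - 4657998} = \sqrt{-4697741} = i \sqrt{4697741}$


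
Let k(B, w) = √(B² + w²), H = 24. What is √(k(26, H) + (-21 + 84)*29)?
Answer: √(1827 + 2*√313) ≈ 43.155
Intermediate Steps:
√(k(26, H) + (-21 + 84)*29) = √(√(26² + 24²) + (-21 + 84)*29) = √(√(676 + 576) + 63*29) = √(√1252 + 1827) = √(2*√313 + 1827) = √(1827 + 2*√313)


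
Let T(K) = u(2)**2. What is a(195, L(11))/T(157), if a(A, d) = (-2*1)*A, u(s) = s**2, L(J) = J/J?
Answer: -195/8 ≈ -24.375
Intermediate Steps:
L(J) = 1
a(A, d) = -2*A
T(K) = 16 (T(K) = (2**2)**2 = 4**2 = 16)
a(195, L(11))/T(157) = -2*195/16 = -390*1/16 = -195/8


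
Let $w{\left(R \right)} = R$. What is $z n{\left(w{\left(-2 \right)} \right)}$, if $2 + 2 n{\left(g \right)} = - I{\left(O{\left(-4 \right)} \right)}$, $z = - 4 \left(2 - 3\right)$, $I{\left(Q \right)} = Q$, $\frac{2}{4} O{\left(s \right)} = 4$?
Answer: $-20$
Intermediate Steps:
$O{\left(s \right)} = 8$ ($O{\left(s \right)} = 2 \cdot 4 = 8$)
$z = 4$ ($z = \left(-4\right) \left(-1\right) = 4$)
$n{\left(g \right)} = -5$ ($n{\left(g \right)} = -1 + \frac{\left(-1\right) 8}{2} = -1 + \frac{1}{2} \left(-8\right) = -1 - 4 = -5$)
$z n{\left(w{\left(-2 \right)} \right)} = 4 \left(-5\right) = -20$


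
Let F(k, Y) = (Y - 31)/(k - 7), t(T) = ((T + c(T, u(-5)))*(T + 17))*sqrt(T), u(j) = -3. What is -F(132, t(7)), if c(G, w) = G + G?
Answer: 31/125 - 504*sqrt(7)/125 ≈ -10.420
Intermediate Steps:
c(G, w) = 2*G
t(T) = 3*T**(3/2)*(17 + T) (t(T) = ((T + 2*T)*(T + 17))*sqrt(T) = ((3*T)*(17 + T))*sqrt(T) = (3*T*(17 + T))*sqrt(T) = 3*T**(3/2)*(17 + T))
F(k, Y) = (-31 + Y)/(-7 + k)
-F(132, t(7)) = -(-31 + 3*7**(3/2)*(17 + 7))/(-7 + 132) = -(-31 + 3*(7*sqrt(7))*24)/125 = -(-31 + 504*sqrt(7))/125 = -(-31/125 + 504*sqrt(7)/125) = 31/125 - 504*sqrt(7)/125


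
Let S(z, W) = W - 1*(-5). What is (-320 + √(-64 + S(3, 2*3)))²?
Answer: (320 - I*√53)² ≈ 1.0235e+5 - 4659.3*I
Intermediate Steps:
S(z, W) = 5 + W (S(z, W) = W + 5 = 5 + W)
(-320 + √(-64 + S(3, 2*3)))² = (-320 + √(-64 + (5 + 2*3)))² = (-320 + √(-64 + (5 + 6)))² = (-320 + √(-64 + 11))² = (-320 + √(-53))² = (-320 + I*√53)²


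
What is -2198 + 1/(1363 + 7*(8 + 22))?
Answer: -3457453/1573 ≈ -2198.0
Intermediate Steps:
-2198 + 1/(1363 + 7*(8 + 22)) = -2198 + 1/(1363 + 7*30) = -2198 + 1/(1363 + 210) = -2198 + 1/1573 = -3457453/1573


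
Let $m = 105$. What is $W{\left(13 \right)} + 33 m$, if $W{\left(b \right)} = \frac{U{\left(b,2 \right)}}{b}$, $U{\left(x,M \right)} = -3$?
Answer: $\frac{45042}{13} \approx 3464.8$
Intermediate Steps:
$W{\left(b \right)} = - \frac{3}{b}$
$W{\left(13 \right)} + 33 m = - \frac{3}{13} + 33 \cdot 105 = \left(-3\right) \frac{1}{13} + 3465 = - \frac{3}{13} + 3465 = \frac{45042}{13}$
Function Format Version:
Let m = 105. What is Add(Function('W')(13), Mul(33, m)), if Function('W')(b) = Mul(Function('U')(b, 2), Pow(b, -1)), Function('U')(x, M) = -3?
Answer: Rational(45042, 13) ≈ 3464.8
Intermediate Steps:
Function('W')(b) = Mul(-3, Pow(b, -1))
Add(Function('W')(13), Mul(33, m)) = Add(Mul(-3, Pow(13, -1)), Mul(33, 105)) = Add(Mul(-3, Rational(1, 13)), 3465) = Add(Rational(-3, 13), 3465) = Rational(45042, 13)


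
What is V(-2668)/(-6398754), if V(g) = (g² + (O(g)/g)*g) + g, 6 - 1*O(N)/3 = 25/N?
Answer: -6328117169/5690625224 ≈ -1.1120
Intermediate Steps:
O(N) = 18 - 75/N
V(g) = 18 + g + g² - 75/g (V(g) = (g² + ((18 - 75/g)/g)*g) + g = (g² + (18 - 75/g)) + g = (18 + g² - 75/g) + g = 18 + g + g² - 75/g)
V(-2668)/(-6398754) = (18 - 2668 + (-2668)² - 75/(-2668))/(-6398754) = (18 - 2668 + 7118224 - 75*(-1/2668))*(-1/6398754) = (18 - 2668 + 7118224 + 75/2668)*(-1/6398754) = (18984351507/2668)*(-1/6398754) = -6328117169/5690625224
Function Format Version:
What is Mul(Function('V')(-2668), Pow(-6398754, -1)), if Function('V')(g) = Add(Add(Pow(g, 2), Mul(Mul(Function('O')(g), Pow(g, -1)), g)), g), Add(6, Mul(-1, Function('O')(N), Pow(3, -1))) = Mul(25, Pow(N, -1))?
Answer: Rational(-6328117169, 5690625224) ≈ -1.1120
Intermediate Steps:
Function('O')(N) = Add(18, Mul(-75, Pow(N, -1))) (Function('O')(N) = Add(18, Mul(-3, Mul(25, Pow(N, -1)))) = Add(18, Mul(-75, Pow(N, -1))))
Function('V')(g) = Add(18, g, Pow(g, 2), Mul(-75, Pow(g, -1))) (Function('V')(g) = Add(Add(Pow(g, 2), Mul(Mul(Add(18, Mul(-75, Pow(g, -1))), Pow(g, -1)), g)), g) = Add(Add(Pow(g, 2), Mul(Mul(Pow(g, -1), Add(18, Mul(-75, Pow(g, -1)))), g)), g) = Add(Add(Pow(g, 2), Add(18, Mul(-75, Pow(g, -1)))), g) = Add(Add(18, Pow(g, 2), Mul(-75, Pow(g, -1))), g) = Add(18, g, Pow(g, 2), Mul(-75, Pow(g, -1))))
Mul(Function('V')(-2668), Pow(-6398754, -1)) = Mul(Add(18, -2668, Pow(-2668, 2), Mul(-75, Pow(-2668, -1))), Pow(-6398754, -1)) = Mul(Add(18, -2668, 7118224, Mul(-75, Rational(-1, 2668))), Rational(-1, 6398754)) = Mul(Add(18, -2668, 7118224, Rational(75, 2668)), Rational(-1, 6398754)) = Mul(Rational(18984351507, 2668), Rational(-1, 6398754)) = Rational(-6328117169, 5690625224)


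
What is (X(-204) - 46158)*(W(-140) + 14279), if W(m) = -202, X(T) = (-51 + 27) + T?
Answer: -652975722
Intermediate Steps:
X(T) = -24 + T
(X(-204) - 46158)*(W(-140) + 14279) = ((-24 - 204) - 46158)*(-202 + 14279) = (-228 - 46158)*14077 = -46386*14077 = -652975722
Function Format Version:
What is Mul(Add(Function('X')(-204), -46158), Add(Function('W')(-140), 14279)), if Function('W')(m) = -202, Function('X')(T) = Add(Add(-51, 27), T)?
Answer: -652975722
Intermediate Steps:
Function('X')(T) = Add(-24, T)
Mul(Add(Function('X')(-204), -46158), Add(Function('W')(-140), 14279)) = Mul(Add(Add(-24, -204), -46158), Add(-202, 14279)) = Mul(Add(-228, -46158), 14077) = Mul(-46386, 14077) = -652975722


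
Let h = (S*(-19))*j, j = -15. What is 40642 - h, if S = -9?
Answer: 43207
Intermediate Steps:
h = -2565 (h = -9*(-19)*(-15) = 171*(-15) = -2565)
40642 - h = 40642 - 1*(-2565) = 40642 + 2565 = 43207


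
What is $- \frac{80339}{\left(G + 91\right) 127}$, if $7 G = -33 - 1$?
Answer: $- \frac{562373}{76581} \approx -7.3435$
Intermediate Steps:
$G = - \frac{34}{7}$ ($G = \frac{-33 - 1}{7} = \frac{1}{7} \left(-34\right) = - \frac{34}{7} \approx -4.8571$)
$- \frac{80339}{\left(G + 91\right) 127} = - \frac{80339}{\left(- \frac{34}{7} + 91\right) 127} = - \frac{80339}{\frac{603}{7} \cdot 127} = - \frac{80339}{\frac{76581}{7}} = \left(-80339\right) \frac{7}{76581} = - \frac{562373}{76581}$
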